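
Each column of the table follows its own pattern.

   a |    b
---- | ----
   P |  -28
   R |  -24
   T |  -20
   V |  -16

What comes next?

For the column a, letters move forward 2 places in the alphabet: P, R, T, V → X.
For the column b, +4 each step: -28, -24, -20, -16 → -12.
Putting it together: X  -12.

X  -12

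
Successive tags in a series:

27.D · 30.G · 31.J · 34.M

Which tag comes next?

35.P

First component — alternating steps +3, +1, +3, +1, …: 27, 30, 31, 34 → 35.
Letter: D, G, J, M → P (letters move forward 3 places in the alphabet).
Putting it together: 35.P.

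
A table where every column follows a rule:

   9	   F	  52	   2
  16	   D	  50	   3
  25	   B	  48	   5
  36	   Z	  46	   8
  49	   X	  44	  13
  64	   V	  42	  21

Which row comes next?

First component: perfect squares: 3², 4², 5², …; 9, 16, 25, 36, 49, 64 → 81.
Letter: letters move back 2 places in the alphabet, wrapping A→Z, so F, D, B, Z, X, V → T.
Third component: 52, 50, 48, 46, 44, 42 → 40 (−2 each step).
Fourth component — each term is the sum of the two before it: 2, 3, 5, 8, 13, 21 → 34.
Putting it together: 81  T  40  34.

81  T  40  34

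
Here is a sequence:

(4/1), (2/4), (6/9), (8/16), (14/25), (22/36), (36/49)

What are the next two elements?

(58/64), (94/81)

First entry: each term is the sum of the two before it, so 4, 2, 6, 8, 14, 22, 36 → 58 → 94.
Second entry: 1, 4, 9, 16, 25, 36, 49 → 64 → 81 (perfect squares: 1², 2², 3², …).
So the next two elements are (58/64) and (94/81).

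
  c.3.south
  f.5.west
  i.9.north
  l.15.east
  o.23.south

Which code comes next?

r.33.west

Letter: c, f, i, l, o → r (letters move forward 3 places in the alphabet).
Second component goes 3, 5, 9, 15, 23 → 33 (differences are 2, 4, 6, … (increasing by 2 each time)).
Direction goes south, west, north, east, south → west (repeats south → west → north → east).
Combining the parts gives r.33.west.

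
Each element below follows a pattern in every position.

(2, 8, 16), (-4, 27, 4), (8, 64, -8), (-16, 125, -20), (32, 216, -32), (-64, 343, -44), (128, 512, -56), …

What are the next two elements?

First slot: ×(-2) each step; 2, -4, 8, -16, 32, -64, 128 → -256 → 512.
Second slot: perfect cubes: 2³, 3³, 4³, …; 8, 27, 64, 125, 216, 343, 512 → 729 → 1000.
For the third slot, −12 each step: 16, 4, -8, -20, -32, -44, -56 → -68 → -80.
Putting the parts together: (-256, 729, -68) and then (512, 1000, -80).

(-256, 729, -68), (512, 1000, -80)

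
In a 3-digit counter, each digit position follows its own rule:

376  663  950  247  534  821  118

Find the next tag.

First digit: 3, 6, 9, 2, 5, 8, 1 → 4 (+3 each step, mod 10).
Second digit: −1 each step, mod 10; 7, 6, 5, 4, 3, 2, 1 → 0.
Third digit: −3 each step, mod 10; 6, 3, 0, 7, 4, 1, 8 → 5.
Combining the parts gives 405.

405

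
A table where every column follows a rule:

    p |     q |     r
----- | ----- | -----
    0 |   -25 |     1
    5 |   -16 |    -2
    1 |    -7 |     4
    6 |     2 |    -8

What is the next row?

2  11  16

Column p: alternating steps +5, −4, +5, −4, …, so 0, 5, 1, 6 → 2.
Column q: +9 each step; -25, -16, -7, 2 → 11.
Column r: ×(-2) each step, so 1, -2, 4, -8 → 16.
So the next row is 2  11  16.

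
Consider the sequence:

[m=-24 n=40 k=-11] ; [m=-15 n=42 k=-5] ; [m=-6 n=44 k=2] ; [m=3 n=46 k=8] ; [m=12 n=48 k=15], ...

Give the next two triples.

M: +9 each step; -24, -15, -6, 3, 12 → 21 → 30.
N: +2 each step, so 40, 42, 44, 46, 48 → 50 → 52.
K: -11, -5, 2, 8, 15 → 21 → 28 (alternating steps +6, +7, +6, +7, …).
So the next two triples are [m=21 n=50 k=21] and [m=30 n=52 k=28].

[m=21 n=50 k=21], [m=30 n=52 k=28]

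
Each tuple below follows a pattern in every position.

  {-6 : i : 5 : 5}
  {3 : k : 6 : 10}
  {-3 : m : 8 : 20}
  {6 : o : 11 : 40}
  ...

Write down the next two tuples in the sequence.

{0 : q : 15 : 80}, {9 : s : 20 : 160}

First entry — alternating steps +9, −6, +9, −6, …: -6, 3, -3, 6 → 0 → 9.
Letter: letters move forward 2 places in the alphabet; i, k, m, o → q → s.
Third entry — differences are 1, 2, 3, … (increasing by 1 each time): 5, 6, 8, 11 → 15 → 20.
Fourth entry — ×2 each step: 5, 10, 20, 40 → 80 → 160.
Putting the parts together: {0 : q : 15 : 80} and then {9 : s : 20 : 160}.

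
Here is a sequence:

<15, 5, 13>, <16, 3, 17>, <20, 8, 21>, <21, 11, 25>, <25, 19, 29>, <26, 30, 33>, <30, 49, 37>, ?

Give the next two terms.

<31, 79, 41>, <35, 128, 45>

First slot: alternating steps +1, +4, +1, +4, …; 15, 16, 20, 21, 25, 26, 30 → 31 → 35.
Second slot: each term is the sum of the two before it, so 5, 3, 8, 11, 19, 30, 49 → 79 → 128.
Third slot: +4 each step, so 13, 17, 21, 25, 29, 33, 37 → 41 → 45.
Putting the parts together: <31, 79, 41> and then <35, 128, 45>.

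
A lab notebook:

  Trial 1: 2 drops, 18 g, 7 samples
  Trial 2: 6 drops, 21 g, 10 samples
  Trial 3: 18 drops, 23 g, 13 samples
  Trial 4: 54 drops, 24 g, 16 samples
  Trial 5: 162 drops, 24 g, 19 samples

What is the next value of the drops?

486

For the drops, ×3 each step: 2, 6, 18, 54, 162 → 486.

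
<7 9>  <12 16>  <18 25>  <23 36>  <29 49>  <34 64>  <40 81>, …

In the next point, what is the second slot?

For the first slot, alternating steps +5, +6, +5, +6, …: 7, 12, 18, 23, 29, 34, 40 → 45.
Second slot: perfect squares: 3², 4², 5², …, so 9, 16, 25, 36, 49, 64, 81 → 100.

100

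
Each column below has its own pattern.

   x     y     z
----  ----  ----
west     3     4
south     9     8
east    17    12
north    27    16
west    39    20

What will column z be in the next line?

Column x: west, south, east, north, west → south (repeats west → south → east → north).
Column y: differences are 6, 8, 10, … (increasing by 2 each time), so 3, 9, 17, 27, 39 → 53.
For the column z, +4 each step: 4, 8, 12, 16, 20 → 24.

24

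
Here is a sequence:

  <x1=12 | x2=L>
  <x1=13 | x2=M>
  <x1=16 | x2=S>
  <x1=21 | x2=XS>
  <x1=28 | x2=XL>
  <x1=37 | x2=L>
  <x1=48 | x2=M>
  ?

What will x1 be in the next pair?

X1 — differences are 1, 3, 5, … (increasing by 2 each time): 12, 13, 16, 21, 28, 37, 48 → 61.
X2: repeats L → M → S → XS → XL, so L, M, S, XS, XL, L, M → S.

61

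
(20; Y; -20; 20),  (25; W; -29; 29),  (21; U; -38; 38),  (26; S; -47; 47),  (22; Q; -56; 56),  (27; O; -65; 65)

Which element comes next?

(23; M; -74; 74)

First coordinate — alternating steps +5, −4, +5, −4, …: 20, 25, 21, 26, 22, 27 → 23.
Letter — letters move back 2 places in the alphabet: Y, W, U, S, Q, O → M.
Third coordinate: −9 each step, so -20, -29, -38, -47, -56, -65 → -74.
Fourth coordinate: always the negative of the third coordinate; 20, 29, 38, 47, 56, 65 → 74.
Combining the parts gives (23; M; -74; 74).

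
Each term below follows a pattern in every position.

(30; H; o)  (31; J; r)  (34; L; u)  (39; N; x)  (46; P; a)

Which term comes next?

First value: differences are 1, 3, 5, … (increasing by 2 each time); 30, 31, 34, 39, 46 → 55.
First letter goes H, J, L, N, P → R (letters move forward 2 places in the alphabet).
Second letter: letters move forward 3 places in the alphabet, wrapping Z→A, so o, r, u, x, a → d.
Combining the parts gives (55; R; d).

(55; R; d)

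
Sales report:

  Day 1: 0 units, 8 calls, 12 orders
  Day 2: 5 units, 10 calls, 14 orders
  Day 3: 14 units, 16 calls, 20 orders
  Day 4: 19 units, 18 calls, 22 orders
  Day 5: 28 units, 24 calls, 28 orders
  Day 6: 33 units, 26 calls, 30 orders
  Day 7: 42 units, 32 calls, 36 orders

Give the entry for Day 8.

47 units, 34 calls, 38 orders

Units: alternating steps +5, +9, +5, +9, …; 0, 5, 14, 19, 28, 33, 42 → 47.
Calls — alternating steps +2, +6, +2, +6, …: 8, 10, 16, 18, 24, 26, 32 → 34.
Orders: always 4 more than the calls; 12, 14, 20, 22, 28, 30, 36 → 38.
Combining the parts gives 47 units, 34 calls, 38 orders.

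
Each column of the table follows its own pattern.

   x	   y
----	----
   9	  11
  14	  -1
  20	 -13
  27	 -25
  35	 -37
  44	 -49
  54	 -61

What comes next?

Column x: 9, 14, 20, 27, 35, 44, 54 → 65 (differences are 5, 6, 7, … (increasing by 1 each time)).
Column y — −12 each step: 11, -1, -13, -25, -37, -49, -61 → -73.
Putting it together: 65  -73.

65  -73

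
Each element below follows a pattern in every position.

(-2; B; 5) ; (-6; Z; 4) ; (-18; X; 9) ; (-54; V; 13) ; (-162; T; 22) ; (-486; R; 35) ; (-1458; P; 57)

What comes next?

First part — ×3 each step: -2, -6, -18, -54, -162, -486, -1458 → -4374.
Letter — letters move back 2 places in the alphabet, wrapping A→Z: B, Z, X, V, T, R, P → N.
Third part goes 5, 4, 9, 13, 22, 35, 57 → 92 (each term is the sum of the two before it).
Putting it together: (-4374; N; 92).

(-4374; N; 92)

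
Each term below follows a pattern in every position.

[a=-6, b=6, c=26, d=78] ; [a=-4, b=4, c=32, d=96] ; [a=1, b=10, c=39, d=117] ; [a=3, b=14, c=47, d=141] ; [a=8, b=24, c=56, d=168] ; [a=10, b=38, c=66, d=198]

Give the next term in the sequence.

A — alternating steps +2, +5, +2, +5, …: -6, -4, 1, 3, 8, 10 → 15.
B: 6, 4, 10, 14, 24, 38 → 62 (each term is the sum of the two before it).
C: differences are 6, 7, 8, … (increasing by 1 each time); 26, 32, 39, 47, 56, 66 → 77.
D: always 3 × the c; 78, 96, 117, 141, 168, 198 → 231.
So the next term is [a=15, b=62, c=77, d=231].

[a=15, b=62, c=77, d=231]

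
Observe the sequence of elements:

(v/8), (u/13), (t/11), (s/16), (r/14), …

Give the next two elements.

Letter — letters move back 1 place in the alphabet: v, u, t, s, r → q → p.
Second entry goes 8, 13, 11, 16, 14 → 19 → 17 (alternating steps +5, −2, +5, −2, …).
So the next two elements are (q/19) and (p/17).

(q/19), (p/17)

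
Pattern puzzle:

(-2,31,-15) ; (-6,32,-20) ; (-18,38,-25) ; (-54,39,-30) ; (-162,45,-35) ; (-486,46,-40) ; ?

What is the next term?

(-1458,52,-45)

First slot goes -2, -6, -18, -54, -162, -486 → -1458 (×3 each step).
For the second slot, alternating steps +1, +6, +1, +6, …: 31, 32, 38, 39, 45, 46 → 52.
For the third slot, −5 each step: -15, -20, -25, -30, -35, -40 → -45.
Combining the parts gives (-1458,52,-45).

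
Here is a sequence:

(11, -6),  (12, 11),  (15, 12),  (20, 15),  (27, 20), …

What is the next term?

First part: differences are 1, 3, 5, … (increasing by 2 each time); 11, 12, 15, 20, 27 → 36.
For the second part, always the previous value of the first part: -6, 11, 12, 15, 20 → 27.
Combining the parts gives (36, 27).

(36, 27)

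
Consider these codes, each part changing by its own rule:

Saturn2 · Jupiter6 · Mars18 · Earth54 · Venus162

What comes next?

Mercury486

Planet: runs backward through the planets Mercury→Neptune, so Saturn, Jupiter, Mars, Earth, Venus → Mercury.
Second component goes 2, 6, 18, 54, 162 → 486 (×3 each step).
So the next code is Mercury486.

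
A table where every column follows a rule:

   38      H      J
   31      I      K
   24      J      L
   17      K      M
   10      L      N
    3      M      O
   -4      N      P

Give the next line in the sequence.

-11  O  Q

First component: 38, 31, 24, 17, 10, 3, -4 → -11 (−7 each step).
For the first letter, letters move forward 1 place in the alphabet: H, I, J, K, L, M, N → O.
Second letter goes J, K, L, M, N, O, P → Q (letters move forward 1 place in the alphabet).
So the next line is -11  O  Q.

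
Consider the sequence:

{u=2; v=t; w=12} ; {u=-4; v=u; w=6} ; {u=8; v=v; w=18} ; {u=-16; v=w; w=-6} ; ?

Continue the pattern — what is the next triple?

{u=32; v=x; w=42}

U: ×(-2) each step; 2, -4, 8, -16 → 32.
V: t, u, v, w → x (letters move forward 1 place in the alphabet).
W — always 10 more than the u: 12, 6, 18, -6 → 42.
So the next triple is {u=32; v=x; w=42}.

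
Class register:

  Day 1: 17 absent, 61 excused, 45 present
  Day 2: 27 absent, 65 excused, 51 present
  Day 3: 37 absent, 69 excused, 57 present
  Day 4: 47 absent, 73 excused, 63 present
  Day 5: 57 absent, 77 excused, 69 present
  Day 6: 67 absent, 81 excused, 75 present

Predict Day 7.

Absent: 17, 27, 37, 47, 57, 67 → 77 (+10 each step).
Excused goes 61, 65, 69, 73, 77, 81 → 85 (+4 each step).
Present: +6 each step; 45, 51, 57, 63, 69, 75 → 81.
Combining the parts gives 77 absent, 85 excused, 81 present.

77 absent, 85 excused, 81 present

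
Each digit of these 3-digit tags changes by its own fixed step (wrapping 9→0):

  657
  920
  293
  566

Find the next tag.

839

First digit: +3 each step, mod 10, so 6, 9, 2, 5 → 8.
Second digit goes 5, 2, 9, 6 → 3 (−3 each step, mod 10).
For the third digit, +3 each step, mod 10: 7, 0, 3, 6 → 9.
Combining the parts gives 839.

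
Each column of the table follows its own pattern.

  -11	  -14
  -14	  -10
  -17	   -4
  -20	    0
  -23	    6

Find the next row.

-26  10

First component — −3 each step: -11, -14, -17, -20, -23 → -26.
Second component goes -14, -10, -4, 0, 6 → 10 (alternating steps +4, +6, +4, +6, …).
Putting it together: -26  10.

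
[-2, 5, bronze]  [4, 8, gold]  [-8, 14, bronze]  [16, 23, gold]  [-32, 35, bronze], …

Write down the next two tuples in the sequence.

First component — ×(-2) each step: -2, 4, -8, 16, -32 → 64 → -128.
Second component: differences are 3, 6, 9, … (increasing by 3 each time), so 5, 8, 14, 23, 35 → 50 → 68.
Rank: alternates bronze ↔ gold, so bronze, gold, bronze, gold, bronze → gold → bronze.
Putting the parts together: [64, 50, gold] and then [-128, 68, bronze].

[64, 50, gold], [-128, 68, bronze]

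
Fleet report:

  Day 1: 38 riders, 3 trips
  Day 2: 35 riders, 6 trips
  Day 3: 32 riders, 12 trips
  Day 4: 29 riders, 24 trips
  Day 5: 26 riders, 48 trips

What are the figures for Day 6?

Riders — −3 each step: 38, 35, 32, 29, 26 → 23.
Trips goes 3, 6, 12, 24, 48 → 96 (×2 each step).
Combining the parts gives 23 riders, 96 trips.

23 riders, 96 trips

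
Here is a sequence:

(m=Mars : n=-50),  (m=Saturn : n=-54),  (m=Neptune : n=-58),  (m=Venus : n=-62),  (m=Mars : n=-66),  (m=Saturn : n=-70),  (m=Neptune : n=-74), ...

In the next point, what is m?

M goes Mars, Saturn, Neptune, Venus, Mars, Saturn, Neptune → Venus (repeats Mars → Saturn → Neptune → Venus).

Venus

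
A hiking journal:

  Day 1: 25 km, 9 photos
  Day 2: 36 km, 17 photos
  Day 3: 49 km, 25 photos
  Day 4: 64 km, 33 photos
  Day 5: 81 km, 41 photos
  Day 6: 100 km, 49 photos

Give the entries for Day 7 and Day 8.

Km: perfect squares: 5², 6², 7², …, so 25, 36, 49, 64, 81, 100 → 121 → 144.
For the photos, +8 each step: 9, 17, 25, 33, 41, 49 → 57 → 65.
So the next two lines are 121 km, 57 photos and 144 km, 65 photos.

121 km, 57 photos; 144 km, 65 photos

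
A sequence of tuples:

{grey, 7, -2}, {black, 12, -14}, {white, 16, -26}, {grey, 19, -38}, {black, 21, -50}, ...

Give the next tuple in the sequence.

{white, 22, -62}

For the shade, repeats grey → black → white: grey, black, white, grey, black → white.
Second entry: 7, 12, 16, 19, 21 → 22 (differences are 5, 4, 3, … (decreasing by 1 each time)).
Third entry: -2, -14, -26, -38, -50 → -62 (−12 each step).
So the next tuple is {white, 22, -62}.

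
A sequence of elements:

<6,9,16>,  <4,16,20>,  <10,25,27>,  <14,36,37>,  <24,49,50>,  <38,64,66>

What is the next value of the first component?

62

First component — each term is the sum of the two before it: 6, 4, 10, 14, 24, 38 → 62.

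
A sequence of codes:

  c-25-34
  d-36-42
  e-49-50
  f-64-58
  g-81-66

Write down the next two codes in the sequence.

h-100-74 then i-121-82

Letter goes c, d, e, f, g → h → i (letters move forward 1 place in the alphabet).
Second component goes 25, 36, 49, 64, 81 → 100 → 121 (perfect squares: 5², 6², 7², …).
Third component: +8 each step; 34, 42, 50, 58, 66 → 74 → 82.
So the next two codes are h-100-74 and i-121-82.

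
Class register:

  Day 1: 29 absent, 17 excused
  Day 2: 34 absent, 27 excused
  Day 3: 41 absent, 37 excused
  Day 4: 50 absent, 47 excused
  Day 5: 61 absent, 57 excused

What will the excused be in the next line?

For the absent, differences are 5, 7, 9, … (increasing by 2 each time): 29, 34, 41, 50, 61 → 74.
Excused: +10 each step; 17, 27, 37, 47, 57 → 67.

67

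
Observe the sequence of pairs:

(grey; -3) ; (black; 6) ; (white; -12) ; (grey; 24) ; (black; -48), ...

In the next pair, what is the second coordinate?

Shade — repeats grey → black → white: grey, black, white, grey, black → white.
Second coordinate goes -3, 6, -12, 24, -48 → 96 (×(-2) each step).

96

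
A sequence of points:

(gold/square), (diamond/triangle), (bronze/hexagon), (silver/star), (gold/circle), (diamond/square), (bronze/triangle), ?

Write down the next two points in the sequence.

(silver/hexagon), (gold/star)

Rank: gold, diamond, bronze, silver, gold, diamond, bronze → silver → gold (repeats gold → diamond → bronze → silver).
Shape: repeats square → triangle → hexagon → star → circle; square, triangle, hexagon, star, circle, square, triangle → hexagon → star.
So the next two points are (silver/hexagon) and (gold/star).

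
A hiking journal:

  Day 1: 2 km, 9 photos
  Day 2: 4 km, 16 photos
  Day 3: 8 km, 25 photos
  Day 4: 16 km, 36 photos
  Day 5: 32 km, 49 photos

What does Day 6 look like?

64 km, 64 photos

Km: 2, 4, 8, 16, 32 → 64 (×2 each step).
For the photos, perfect squares: 3², 4², 5², …: 9, 16, 25, 36, 49 → 64.
So the next row is 64 km, 64 photos.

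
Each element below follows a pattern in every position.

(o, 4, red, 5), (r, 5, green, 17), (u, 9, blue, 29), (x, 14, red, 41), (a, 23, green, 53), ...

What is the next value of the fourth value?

Fourth value — +12 each step: 5, 17, 29, 41, 53 → 65.

65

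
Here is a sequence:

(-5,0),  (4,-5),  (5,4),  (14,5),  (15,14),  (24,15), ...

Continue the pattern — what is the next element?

(25,24)

First coordinate: -5, 4, 5, 14, 15, 24 → 25 (alternating steps +9, +1, +9, +1, …).
For the second coordinate, always the previous value of the first coordinate: 0, -5, 4, 5, 14, 15 → 24.
Putting it together: (25,24).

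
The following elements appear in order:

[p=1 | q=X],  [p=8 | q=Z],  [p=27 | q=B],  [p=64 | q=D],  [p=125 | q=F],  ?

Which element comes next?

[p=216 | q=H]

P goes 1, 8, 27, 64, 125 → 216 (perfect cubes: 1³, 2³, 3³, …).
For the q, letters move forward 2 places in the alphabet, wrapping Z→A: X, Z, B, D, F → H.
Putting it together: [p=216 | q=H].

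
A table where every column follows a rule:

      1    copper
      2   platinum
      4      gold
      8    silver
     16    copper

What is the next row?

First component goes 1, 2, 4, 8, 16 → 32 (×2 each step).
Metal: repeats copper → platinum → gold → silver; copper, platinum, gold, silver, copper → platinum.
Putting it together: 32  platinum.

32  platinum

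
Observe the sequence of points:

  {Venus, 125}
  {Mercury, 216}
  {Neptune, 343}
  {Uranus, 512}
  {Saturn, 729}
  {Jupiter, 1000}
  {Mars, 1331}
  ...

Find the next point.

For the planet, runs backward through the planets Mercury→Neptune: Venus, Mercury, Neptune, Uranus, Saturn, Jupiter, Mars → Earth.
Second coordinate goes 125, 216, 343, 512, 729, 1000, 1331 → 1728 (perfect cubes: 5³, 6³, 7³, …).
Putting it together: {Earth, 1728}.

{Earth, 1728}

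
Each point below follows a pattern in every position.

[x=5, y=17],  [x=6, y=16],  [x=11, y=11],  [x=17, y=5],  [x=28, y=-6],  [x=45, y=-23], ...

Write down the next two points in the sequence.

[x=73, y=-51], [x=118, y=-96]

X goes 5, 6, 11, 17, 28, 45 → 73 → 118 (each term is the sum of the two before it).
Y: together with the x always sums to 22, so 17, 16, 11, 5, -6, -23 → -51 → -96.
Putting the parts together: [x=73, y=-51] and then [x=118, y=-96].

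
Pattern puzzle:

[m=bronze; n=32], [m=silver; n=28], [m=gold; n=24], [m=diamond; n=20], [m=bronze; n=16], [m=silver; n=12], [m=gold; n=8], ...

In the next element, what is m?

diamond

For the m, repeats bronze → silver → gold → diamond: bronze, silver, gold, diamond, bronze, silver, gold → diamond.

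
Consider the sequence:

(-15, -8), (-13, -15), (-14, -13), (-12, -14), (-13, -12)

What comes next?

First value goes -15, -13, -14, -12, -13 → -11 (alternating steps +2, −1, +2, −1, …).
Second value: always the previous value of the first value, so -8, -15, -13, -14, -12 → -13.
Putting it together: (-11, -13).

(-11, -13)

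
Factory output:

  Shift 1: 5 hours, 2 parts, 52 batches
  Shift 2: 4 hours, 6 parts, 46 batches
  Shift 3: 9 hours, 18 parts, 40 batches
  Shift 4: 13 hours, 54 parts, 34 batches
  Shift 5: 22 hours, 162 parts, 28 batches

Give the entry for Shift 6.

For the hours, each term is the sum of the two before it: 5, 4, 9, 13, 22 → 35.
Parts: ×3 each step, so 2, 6, 18, 54, 162 → 486.
Batches: −6 each step, so 52, 46, 40, 34, 28 → 22.
Putting it together: 35 hours, 486 parts, 22 batches.

35 hours, 486 parts, 22 batches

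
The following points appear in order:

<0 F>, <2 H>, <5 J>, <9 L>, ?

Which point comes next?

<14 N>

First entry: differences are 2, 3, 4, … (increasing by 1 each time); 0, 2, 5, 9 → 14.
Letter — letters move forward 2 places in the alphabet: F, H, J, L → N.
Combining the parts gives <14 N>.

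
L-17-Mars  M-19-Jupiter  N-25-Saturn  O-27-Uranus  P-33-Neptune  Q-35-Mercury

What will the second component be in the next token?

Letter: L, M, N, O, P, Q → R (letters move forward 1 place in the alphabet).
Second component: 17, 19, 25, 27, 33, 35 → 41 (alternating steps +2, +6, +2, +6, …).
Planet goes Mars, Jupiter, Saturn, Uranus, Neptune, Mercury → Venus (runs through the planets Mercury→Neptune).

41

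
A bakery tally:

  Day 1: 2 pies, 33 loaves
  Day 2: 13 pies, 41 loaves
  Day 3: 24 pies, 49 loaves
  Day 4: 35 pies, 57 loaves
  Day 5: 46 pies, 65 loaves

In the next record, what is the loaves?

73

Pies goes 2, 13, 24, 35, 46 → 57 (+11 each step).
Loaves goes 33, 41, 49, 57, 65 → 73 (+8 each step).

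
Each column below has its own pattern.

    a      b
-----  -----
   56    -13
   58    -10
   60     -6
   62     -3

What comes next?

For the column a, +2 each step: 56, 58, 60, 62 → 64.
For the column b, alternating steps +3, +4, +3, +4, …: -13, -10, -6, -3 → 1.
Combining the parts gives 64  1.

64  1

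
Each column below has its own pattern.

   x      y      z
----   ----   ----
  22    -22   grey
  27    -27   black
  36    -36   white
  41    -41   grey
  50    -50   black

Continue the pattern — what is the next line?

55  -55  white

For the column x, alternating steps +5, +9, +5, +9, …: 22, 27, 36, 41, 50 → 55.
Column y: always the negative of the column x; -22, -27, -36, -41, -50 → -55.
Column z goes grey, black, white, grey, black → white (repeats grey → black → white).
Putting it together: 55  -55  white.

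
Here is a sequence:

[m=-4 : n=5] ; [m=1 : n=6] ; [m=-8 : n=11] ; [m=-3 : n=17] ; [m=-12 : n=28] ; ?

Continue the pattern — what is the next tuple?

[m=-7 : n=45]

M: alternating steps +5, −9, +5, −9, …; -4, 1, -8, -3, -12 → -7.
For the n, each term is the sum of the two before it: 5, 6, 11, 17, 28 → 45.
So the next tuple is [m=-7 : n=45].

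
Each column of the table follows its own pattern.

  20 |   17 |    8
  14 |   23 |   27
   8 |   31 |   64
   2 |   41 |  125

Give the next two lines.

First component goes 20, 14, 8, 2 → -4 → -10 (−6 each step).
Second component: differences are 6, 8, 10, … (increasing by 2 each time); 17, 23, 31, 41 → 53 → 67.
Third component: perfect cubes: 2³, 3³, 4³, …, so 8, 27, 64, 125 → 216 → 343.
So the next two lines are -4  53  216 and -10  67  343.

-4  53  216; -10  67  343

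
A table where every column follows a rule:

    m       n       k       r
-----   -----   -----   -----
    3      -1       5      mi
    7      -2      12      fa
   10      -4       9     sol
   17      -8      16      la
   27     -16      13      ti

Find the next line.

Column m: each term is the sum of the two before it, so 3, 7, 10, 17, 27 → 44.
Column n — ×2 each step: -1, -2, -4, -8, -16 → -32.
Column k: 5, 12, 9, 16, 13 → 20 (alternating steps +7, −3, +7, −3, …).
Column r — runs through the solfège scale do→ti: mi, fa, sol, la, ti → do.
Putting it together: 44  -32  20  do.

44  -32  20  do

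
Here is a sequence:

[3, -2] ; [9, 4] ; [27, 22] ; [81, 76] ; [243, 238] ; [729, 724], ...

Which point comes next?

[2187, 2182]

First entry: ×3 each step; 3, 9, 27, 81, 243, 729 → 2187.
Second entry — always 5 less than the first entry: -2, 4, 22, 76, 238, 724 → 2182.
Putting it together: [2187, 2182].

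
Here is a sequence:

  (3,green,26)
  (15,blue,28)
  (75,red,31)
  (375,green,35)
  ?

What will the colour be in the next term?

blue

First entry: ×5 each step; 3, 15, 75, 375 → 1875.
Colour: repeats green → blue → red; green, blue, red, green → blue.
For the third entry, differences are 2, 3, 4, … (increasing by 1 each time): 26, 28, 31, 35 → 40.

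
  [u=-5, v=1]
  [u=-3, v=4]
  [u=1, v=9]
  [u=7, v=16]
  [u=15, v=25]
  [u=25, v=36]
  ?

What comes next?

U: -5, -3, 1, 7, 15, 25 → 37 (differences are 2, 4, 6, … (increasing by 2 each time)).
V goes 1, 4, 9, 16, 25, 36 → 49 (perfect squares: 1², 2², 3², …).
Putting it together: [u=37, v=49].

[u=37, v=49]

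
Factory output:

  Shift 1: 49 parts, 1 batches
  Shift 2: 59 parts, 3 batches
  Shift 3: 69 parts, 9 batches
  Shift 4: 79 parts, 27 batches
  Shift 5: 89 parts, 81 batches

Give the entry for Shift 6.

99 parts, 243 batches

Parts: +10 each step, so 49, 59, 69, 79, 89 → 99.
Batches: ×3 each step; 1, 3, 9, 27, 81 → 243.
So the next record is 99 parts, 243 batches.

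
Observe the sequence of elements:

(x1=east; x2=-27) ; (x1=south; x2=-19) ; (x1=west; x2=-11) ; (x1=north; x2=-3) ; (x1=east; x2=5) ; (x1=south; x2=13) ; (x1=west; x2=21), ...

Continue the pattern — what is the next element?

For the x1, repeats east → south → west → north: east, south, west, north, east, south, west → north.
For the x2, +8 each step: -27, -19, -11, -3, 5, 13, 21 → 29.
Combining the parts gives (x1=north; x2=29).

(x1=north; x2=29)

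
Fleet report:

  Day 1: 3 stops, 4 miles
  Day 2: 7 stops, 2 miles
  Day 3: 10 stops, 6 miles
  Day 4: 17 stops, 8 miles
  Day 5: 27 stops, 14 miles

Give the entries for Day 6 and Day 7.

For the stops, each term is the sum of the two before it: 3, 7, 10, 17, 27 → 44 → 71.
Miles: each term is the sum of the two before it; 4, 2, 6, 8, 14 → 22 → 36.
So the next two records are 44 stops, 22 miles and 71 stops, 36 miles.

44 stops, 22 miles; 71 stops, 36 miles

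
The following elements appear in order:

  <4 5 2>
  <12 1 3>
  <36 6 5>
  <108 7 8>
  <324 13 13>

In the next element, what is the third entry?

21

Third entry: each term is the sum of the two before it, so 2, 3, 5, 8, 13 → 21.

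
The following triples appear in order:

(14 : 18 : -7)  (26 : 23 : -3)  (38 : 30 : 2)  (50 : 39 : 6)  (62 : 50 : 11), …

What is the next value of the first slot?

74

For the first slot, +12 each step: 14, 26, 38, 50, 62 → 74.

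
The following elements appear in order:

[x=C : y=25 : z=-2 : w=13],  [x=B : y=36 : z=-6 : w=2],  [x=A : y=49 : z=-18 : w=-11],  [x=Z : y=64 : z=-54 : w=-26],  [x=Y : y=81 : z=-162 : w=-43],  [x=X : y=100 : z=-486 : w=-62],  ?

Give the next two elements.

For the x, letters move back 1 place in the alphabet, wrapping A→Z: C, B, A, Z, Y, X → W → V.
Y: perfect squares: 5², 6², 7², …, so 25, 36, 49, 64, 81, 100 → 121 → 144.
Z: -2, -6, -18, -54, -162, -486 → -1458 → -4374 (×3 each step).
W: together with the y always sums to 38, so 13, 2, -11, -26, -43, -62 → -83 → -106.
So the next two elements are [x=W : y=121 : z=-1458 : w=-83] and [x=V : y=144 : z=-4374 : w=-106].

[x=W : y=121 : z=-1458 : w=-83], [x=V : y=144 : z=-4374 : w=-106]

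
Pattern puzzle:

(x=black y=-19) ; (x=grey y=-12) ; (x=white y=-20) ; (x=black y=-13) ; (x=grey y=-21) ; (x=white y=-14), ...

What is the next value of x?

X — repeats black → grey → white: black, grey, white, black, grey, white → black.

black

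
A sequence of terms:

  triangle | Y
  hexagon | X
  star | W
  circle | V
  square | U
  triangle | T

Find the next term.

hexagon | S

Shape: repeats triangle → hexagon → star → circle → square, so triangle, hexagon, star, circle, square, triangle → hexagon.
For the letter, letters move back 1 place in the alphabet: Y, X, W, V, U, T → S.
Putting it together: hexagon | S.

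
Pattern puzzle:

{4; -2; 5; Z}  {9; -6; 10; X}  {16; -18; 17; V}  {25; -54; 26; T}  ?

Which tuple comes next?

First slot: perfect squares: 2², 3², 4², …, so 4, 9, 16, 25 → 36.
For the second slot, ×3 each step: -2, -6, -18, -54 → -162.
Third slot: 5, 10, 17, 26 → 37 (always 1 more than the first slot).
Letter — letters move back 2 places in the alphabet: Z, X, V, T → R.
So the next tuple is {36; -162; 37; R}.

{36; -162; 37; R}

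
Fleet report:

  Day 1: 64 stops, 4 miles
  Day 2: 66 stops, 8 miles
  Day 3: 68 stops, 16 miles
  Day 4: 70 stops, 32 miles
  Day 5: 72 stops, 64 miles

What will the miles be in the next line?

Stops: +2 each step; 64, 66, 68, 70, 72 → 74.
For the miles, ×2 each step: 4, 8, 16, 32, 64 → 128.

128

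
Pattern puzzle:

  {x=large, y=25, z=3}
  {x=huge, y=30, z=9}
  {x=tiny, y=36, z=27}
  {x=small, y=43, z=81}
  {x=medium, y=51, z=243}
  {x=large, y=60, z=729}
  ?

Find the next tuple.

X goes large, huge, tiny, small, medium, large → huge (repeats large → huge → tiny → small → medium).
Y — differences are 5, 6, 7, … (increasing by 1 each time): 25, 30, 36, 43, 51, 60 → 70.
Z: 3, 9, 27, 81, 243, 729 → 2187 (×3 each step).
So the next tuple is {x=huge, y=70, z=2187}.

{x=huge, y=70, z=2187}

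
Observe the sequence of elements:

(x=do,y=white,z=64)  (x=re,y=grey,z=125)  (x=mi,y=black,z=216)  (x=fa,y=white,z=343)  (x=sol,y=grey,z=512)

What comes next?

(x=la,y=black,z=729)

X: runs through the solfège scale do→ti, so do, re, mi, fa, sol → la.
Y goes white, grey, black, white, grey → black (repeats white → grey → black).
Z: perfect cubes: 4³, 5³, 6³, …; 64, 125, 216, 343, 512 → 729.
Putting it together: (x=la,y=black,z=729).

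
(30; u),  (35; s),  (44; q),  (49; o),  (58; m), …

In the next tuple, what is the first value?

First value: 30, 35, 44, 49, 58 → 63 (alternating steps +5, +9, +5, +9, …).
Letter goes u, s, q, o, m → k (letters move back 2 places in the alphabet).

63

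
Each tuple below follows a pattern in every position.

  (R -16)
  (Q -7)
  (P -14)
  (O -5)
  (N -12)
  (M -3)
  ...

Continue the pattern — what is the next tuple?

(L -10)

Letter: letters move back 1 place in the alphabet, so R, Q, P, O, N, M → L.
For the second component, alternating steps +9, −7, +9, −7, …: -16, -7, -14, -5, -12, -3 → -10.
So the next tuple is (L -10).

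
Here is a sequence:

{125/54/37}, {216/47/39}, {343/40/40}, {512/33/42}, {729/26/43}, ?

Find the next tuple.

{1000/19/45}

First coordinate: 125, 216, 343, 512, 729 → 1000 (perfect cubes: 5³, 6³, 7³, …).
Second coordinate goes 54, 47, 40, 33, 26 → 19 (−7 each step).
Third coordinate: 37, 39, 40, 42, 43 → 45 (alternating steps +2, +1, +2, +1, …).
So the next tuple is {1000/19/45}.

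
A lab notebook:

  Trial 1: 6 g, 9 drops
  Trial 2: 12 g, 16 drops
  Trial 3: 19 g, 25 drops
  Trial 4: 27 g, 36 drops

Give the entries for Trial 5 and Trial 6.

G: 6, 12, 19, 27 → 36 → 46 (differences are 6, 7, 8, … (increasing by 1 each time)).
For the drops, perfect squares: 3², 4², 5², …: 9, 16, 25, 36 → 49 → 64.
So the next two rows are 36 g, 49 drops and 46 g, 64 drops.

36 g, 49 drops; 46 g, 64 drops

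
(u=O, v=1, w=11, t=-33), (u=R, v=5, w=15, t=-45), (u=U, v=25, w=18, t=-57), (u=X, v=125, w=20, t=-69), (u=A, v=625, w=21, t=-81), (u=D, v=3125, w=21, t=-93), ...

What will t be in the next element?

-105

T: −12 each step; -33, -45, -57, -69, -81, -93 → -105.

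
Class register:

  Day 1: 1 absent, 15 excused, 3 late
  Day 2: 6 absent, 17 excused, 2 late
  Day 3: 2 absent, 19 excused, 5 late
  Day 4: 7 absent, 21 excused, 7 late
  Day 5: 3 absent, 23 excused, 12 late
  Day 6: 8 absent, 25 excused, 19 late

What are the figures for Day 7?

Absent: 1, 6, 2, 7, 3, 8 → 4 (alternating steps +5, −4, +5, −4, …).
Excused goes 15, 17, 19, 21, 23, 25 → 27 (+2 each step).
For the late, each term is the sum of the two before it: 3, 2, 5, 7, 12, 19 → 31.
Combining the parts gives 4 absent, 27 excused, 31 late.

4 absent, 27 excused, 31 late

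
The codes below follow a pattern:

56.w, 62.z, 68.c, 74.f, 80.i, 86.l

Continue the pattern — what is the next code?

92.o

First component: +6 each step, so 56, 62, 68, 74, 80, 86 → 92.
Letter: letters move forward 3 places in the alphabet, wrapping Z→A, so w, z, c, f, i, l → o.
So the next code is 92.o.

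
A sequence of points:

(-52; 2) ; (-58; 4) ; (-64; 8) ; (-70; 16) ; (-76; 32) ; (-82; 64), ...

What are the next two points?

(-88; 128), (-94; 256)

First component: -52, -58, -64, -70, -76, -82 → -88 → -94 (−6 each step).
Second component: 2, 4, 8, 16, 32, 64 → 128 → 256 (×2 each step).
So the next two points are (-88; 128) and (-94; 256).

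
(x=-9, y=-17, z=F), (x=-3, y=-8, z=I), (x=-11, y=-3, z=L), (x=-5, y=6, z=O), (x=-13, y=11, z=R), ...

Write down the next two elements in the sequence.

(x=-7, y=20, z=U), (x=-15, y=25, z=X)

X goes -9, -3, -11, -5, -13 → -7 → -15 (alternating steps +6, −8, +6, −8, …).
Y goes -17, -8, -3, 6, 11 → 20 → 25 (alternating steps +9, +5, +9, +5, …).
Z: letters move forward 3 places in the alphabet; F, I, L, O, R → U → X.
Putting the parts together: (x=-7, y=20, z=U) and then (x=-15, y=25, z=X).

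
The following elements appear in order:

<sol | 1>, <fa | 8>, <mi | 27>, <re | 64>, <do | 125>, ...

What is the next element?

<ti | 216>

Note: runs backward through the solfège scale do→ti, so sol, fa, mi, re, do → ti.
For the second component, perfect cubes: 1³, 2³, 3³, …: 1, 8, 27, 64, 125 → 216.
So the next element is <ti | 216>.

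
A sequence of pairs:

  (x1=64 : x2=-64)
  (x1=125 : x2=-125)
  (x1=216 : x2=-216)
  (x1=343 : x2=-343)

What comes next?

For the x1, perfect cubes: 4³, 5³, 6³, …: 64, 125, 216, 343 → 512.
X2: always the negative of the x1; -64, -125, -216, -343 → -512.
So the next pair is (x1=512 : x2=-512).

(x1=512 : x2=-512)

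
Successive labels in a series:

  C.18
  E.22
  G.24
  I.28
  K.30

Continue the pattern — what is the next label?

M.34

Letter: letters move forward 2 places in the alphabet; C, E, G, I, K → M.
For the second component, alternating steps +4, +2, +4, +2, …: 18, 22, 24, 28, 30 → 34.
So the next label is M.34.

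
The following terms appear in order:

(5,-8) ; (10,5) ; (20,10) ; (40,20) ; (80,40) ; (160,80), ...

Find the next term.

(320,160)

First component — ×2 each step: 5, 10, 20, 40, 80, 160 → 320.
Second component: -8, 5, 10, 20, 40, 80 → 160 (always the previous value of the first component).
Combining the parts gives (320,160).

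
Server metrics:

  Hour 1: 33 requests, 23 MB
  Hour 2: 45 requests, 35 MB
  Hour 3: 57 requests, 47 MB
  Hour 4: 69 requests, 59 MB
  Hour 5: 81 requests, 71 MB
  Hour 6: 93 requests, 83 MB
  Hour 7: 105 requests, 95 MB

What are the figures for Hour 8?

For the requests, +12 each step: 33, 45, 57, 69, 81, 93, 105 → 117.
MB: always 10 less than the requests; 23, 35, 47, 59, 71, 83, 95 → 107.
Putting it together: 117 requests, 107 MB.

117 requests, 107 MB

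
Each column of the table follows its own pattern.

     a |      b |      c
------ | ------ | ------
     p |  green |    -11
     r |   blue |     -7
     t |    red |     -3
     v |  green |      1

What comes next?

Column a goes p, r, t, v → x (letters move forward 2 places in the alphabet).
Column b: repeats green → blue → red, so green, blue, red, green → blue.
Column c: +4 each step, so -11, -7, -3, 1 → 5.
Putting it together: x  blue  5.

x  blue  5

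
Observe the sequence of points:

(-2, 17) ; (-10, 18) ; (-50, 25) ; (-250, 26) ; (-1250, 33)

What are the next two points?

(-6250, 34), (-31250, 41)

First coordinate: ×5 each step; -2, -10, -50, -250, -1250 → -6250 → -31250.
Second coordinate — alternating steps +1, +7, +1, +7, …: 17, 18, 25, 26, 33 → 34 → 41.
Putting the parts together: (-6250, 34) and then (-31250, 41).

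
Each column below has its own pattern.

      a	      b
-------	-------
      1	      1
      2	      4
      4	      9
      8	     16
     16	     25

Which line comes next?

32  36

Column a goes 1, 2, 4, 8, 16 → 32 (×2 each step).
Column b: 1, 4, 9, 16, 25 → 36 (perfect squares: 1², 2², 3², …).
So the next line is 32  36.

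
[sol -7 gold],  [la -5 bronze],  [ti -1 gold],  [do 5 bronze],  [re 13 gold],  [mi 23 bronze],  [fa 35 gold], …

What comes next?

[sol 49 bronze]

Note: runs through the solfège scale do→ti; sol, la, ti, do, re, mi, fa → sol.
Second part: differences are 2, 4, 6, … (increasing by 2 each time); -7, -5, -1, 5, 13, 23, 35 → 49.
Rank: alternates gold ↔ bronze; gold, bronze, gold, bronze, gold, bronze, gold → bronze.
Putting it together: [sol 49 bronze].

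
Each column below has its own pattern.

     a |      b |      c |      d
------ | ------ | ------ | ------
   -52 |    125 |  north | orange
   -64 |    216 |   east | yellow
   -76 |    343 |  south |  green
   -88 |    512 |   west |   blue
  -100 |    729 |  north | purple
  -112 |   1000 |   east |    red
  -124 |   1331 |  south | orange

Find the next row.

-136  1728  west  yellow

Column a: -52, -64, -76, -88, -100, -112, -124 → -136 (−12 each step).
Column b: 125, 216, 343, 512, 729, 1000, 1331 → 1728 (perfect cubes: 5³, 6³, 7³, …).
Column c — repeats north → east → south → west: north, east, south, west, north, east, south → west.
Column d: repeats orange → yellow → green → blue → purple → red, so orange, yellow, green, blue, purple, red, orange → yellow.
Putting it together: -136  1728  west  yellow.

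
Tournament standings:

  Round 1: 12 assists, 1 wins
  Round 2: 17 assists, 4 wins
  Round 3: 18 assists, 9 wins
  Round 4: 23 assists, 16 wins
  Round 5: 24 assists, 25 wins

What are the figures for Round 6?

Assists: alternating steps +5, +1, +5, +1, …; 12, 17, 18, 23, 24 → 29.
Wins — perfect squares: 1², 2², 3², …: 1, 4, 9, 16, 25 → 36.
So the next record is 29 assists, 36 wins.

29 assists, 36 wins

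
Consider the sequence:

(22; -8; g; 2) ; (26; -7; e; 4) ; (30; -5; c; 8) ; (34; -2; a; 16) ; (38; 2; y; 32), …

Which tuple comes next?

(42; 7; w; 64)

First part goes 22, 26, 30, 34, 38 → 42 (+4 each step).
Second part: -8, -7, -5, -2, 2 → 7 (differences are 1, 2, 3, … (increasing by 1 each time)).
For the letter, letters move back 2 places in the alphabet, wrapping A→Z: g, e, c, a, y → w.
For the fourth part, ×2 each step: 2, 4, 8, 16, 32 → 64.
So the next tuple is (42; 7; w; 64).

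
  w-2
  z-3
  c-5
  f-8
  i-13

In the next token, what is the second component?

Letter — letters move forward 3 places in the alphabet, wrapping Z→A: w, z, c, f, i → l.
Second component goes 2, 3, 5, 8, 13 → 21 (each term is the sum of the two before it).

21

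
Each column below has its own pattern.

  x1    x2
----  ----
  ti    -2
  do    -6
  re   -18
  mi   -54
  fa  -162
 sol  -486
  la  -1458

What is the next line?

ti  -4374

Column x1: runs through the solfège scale do→ti; ti, do, re, mi, fa, sol, la → ti.
Column x2: -2, -6, -18, -54, -162, -486, -1458 → -4374 (×3 each step).
Combining the parts gives ti  -4374.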